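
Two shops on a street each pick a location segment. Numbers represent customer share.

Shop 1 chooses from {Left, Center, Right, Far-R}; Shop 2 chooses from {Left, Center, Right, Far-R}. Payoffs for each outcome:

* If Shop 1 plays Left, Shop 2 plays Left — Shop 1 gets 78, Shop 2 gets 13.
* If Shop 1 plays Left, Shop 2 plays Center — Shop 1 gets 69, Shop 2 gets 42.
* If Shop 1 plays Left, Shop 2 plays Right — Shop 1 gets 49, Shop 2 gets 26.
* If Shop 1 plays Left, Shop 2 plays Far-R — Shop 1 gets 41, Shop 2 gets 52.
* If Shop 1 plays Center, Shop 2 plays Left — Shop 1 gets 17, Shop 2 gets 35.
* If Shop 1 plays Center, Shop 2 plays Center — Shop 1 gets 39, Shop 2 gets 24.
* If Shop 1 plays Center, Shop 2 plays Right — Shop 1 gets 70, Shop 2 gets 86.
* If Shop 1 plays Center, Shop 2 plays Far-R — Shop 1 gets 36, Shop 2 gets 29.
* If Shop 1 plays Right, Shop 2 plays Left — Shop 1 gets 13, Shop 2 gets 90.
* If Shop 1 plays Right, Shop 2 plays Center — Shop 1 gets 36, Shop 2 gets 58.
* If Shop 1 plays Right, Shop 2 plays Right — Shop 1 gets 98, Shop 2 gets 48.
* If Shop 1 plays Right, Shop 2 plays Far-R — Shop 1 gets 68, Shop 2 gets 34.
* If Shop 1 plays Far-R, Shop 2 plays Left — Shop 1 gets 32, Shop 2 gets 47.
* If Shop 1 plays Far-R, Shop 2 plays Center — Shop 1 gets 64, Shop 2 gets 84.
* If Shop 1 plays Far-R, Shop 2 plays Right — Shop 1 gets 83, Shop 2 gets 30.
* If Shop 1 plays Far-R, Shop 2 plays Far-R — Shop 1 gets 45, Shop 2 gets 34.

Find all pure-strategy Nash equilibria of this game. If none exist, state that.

This game has no pure Nash equilibrium.

Shop 1 against Left: payoffs 78, 17, 13, 32 → best response Left.
Shop 1 against Center: payoffs 69, 39, 36, 64 → best response Left.
Shop 1 against Right: payoffs 49, 70, 98, 83 → best response Right.
Shop 1 against Far-R: payoffs 41, 36, 68, 45 → best response Right.
Shop 2 against Left: payoffs 13, 42, 26, 52 → best response Far-R.
Shop 2 against Center: payoffs 35, 24, 86, 29 → best response Right.
Shop 2 against Right: payoffs 90, 58, 48, 34 → best response Left.
Shop 2 against Far-R: payoffs 47, 84, 30, 34 → best response Center.
No profile is a mutual best response for all players.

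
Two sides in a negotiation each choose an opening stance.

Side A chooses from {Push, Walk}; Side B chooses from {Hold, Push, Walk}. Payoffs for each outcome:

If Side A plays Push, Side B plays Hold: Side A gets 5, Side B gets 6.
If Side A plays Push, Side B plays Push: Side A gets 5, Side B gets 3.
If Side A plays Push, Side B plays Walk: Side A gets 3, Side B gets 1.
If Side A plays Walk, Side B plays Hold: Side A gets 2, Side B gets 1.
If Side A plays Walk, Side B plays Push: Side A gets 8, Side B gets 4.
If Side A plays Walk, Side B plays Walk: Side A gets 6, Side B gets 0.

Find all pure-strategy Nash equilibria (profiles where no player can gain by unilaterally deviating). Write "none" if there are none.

Pure-strategy Nash equilibria: (Push, Hold); (Walk, Push)

For each strategy profile, look for a profitable unilateral deviation.
(Push, Hold): Side A gets 5, best alternative 2; Side B gets 6, best alternative 3. No profitable deviation — NE.
(Push, Push): Side A can switch to Walk (5 → 8). Not NE.
(Push, Walk): Side A can switch to Walk (3 → 6). Not NE.
(Walk, Hold): Side A can switch to Push (2 → 5). Not NE.
(Walk, Push): Side A gets 8, best alternative 5; Side B gets 4, best alternative 1. No profitable deviation — NE.
(Walk, Walk): Side B can switch to Hold (0 → 1). Not NE.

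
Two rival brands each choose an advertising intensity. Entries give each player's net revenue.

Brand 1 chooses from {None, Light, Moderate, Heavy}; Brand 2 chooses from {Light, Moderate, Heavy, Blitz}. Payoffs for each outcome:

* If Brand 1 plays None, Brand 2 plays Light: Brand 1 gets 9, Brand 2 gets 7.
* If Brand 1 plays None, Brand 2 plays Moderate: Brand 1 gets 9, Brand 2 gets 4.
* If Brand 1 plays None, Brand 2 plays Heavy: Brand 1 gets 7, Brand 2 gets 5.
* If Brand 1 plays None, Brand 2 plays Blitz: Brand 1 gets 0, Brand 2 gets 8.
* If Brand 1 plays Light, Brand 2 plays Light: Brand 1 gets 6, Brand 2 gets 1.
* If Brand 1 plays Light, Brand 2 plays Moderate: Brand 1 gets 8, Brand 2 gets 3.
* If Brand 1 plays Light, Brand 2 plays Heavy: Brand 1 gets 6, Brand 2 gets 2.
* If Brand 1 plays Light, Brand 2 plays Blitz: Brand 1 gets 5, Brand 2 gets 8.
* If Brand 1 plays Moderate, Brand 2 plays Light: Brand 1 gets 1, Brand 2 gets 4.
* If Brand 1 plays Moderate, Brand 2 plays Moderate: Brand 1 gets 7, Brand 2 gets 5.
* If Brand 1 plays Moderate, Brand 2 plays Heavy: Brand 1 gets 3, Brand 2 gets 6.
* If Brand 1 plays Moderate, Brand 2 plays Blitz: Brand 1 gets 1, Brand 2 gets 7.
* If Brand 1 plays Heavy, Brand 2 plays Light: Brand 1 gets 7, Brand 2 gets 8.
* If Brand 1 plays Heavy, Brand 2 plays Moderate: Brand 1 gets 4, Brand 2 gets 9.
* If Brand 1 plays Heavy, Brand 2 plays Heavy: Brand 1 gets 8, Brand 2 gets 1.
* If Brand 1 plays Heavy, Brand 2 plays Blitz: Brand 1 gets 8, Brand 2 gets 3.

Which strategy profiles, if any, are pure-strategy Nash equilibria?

No pure-strategy Nash equilibrium.

Brand 1 against Light: payoffs 9, 6, 1, 7 → best response None.
Brand 1 against Moderate: payoffs 9, 8, 7, 4 → best response None.
Brand 1 against Heavy: payoffs 7, 6, 3, 8 → best response Heavy.
Brand 1 against Blitz: payoffs 0, 5, 1, 8 → best response Heavy.
Brand 2 against None: payoffs 7, 4, 5, 8 → best response Blitz.
Brand 2 against Light: payoffs 1, 3, 2, 8 → best response Blitz.
Brand 2 against Moderate: payoffs 4, 5, 6, 7 → best response Blitz.
Brand 2 against Heavy: payoffs 8, 9, 1, 3 → best response Moderate.
No profile is a mutual best response for all players.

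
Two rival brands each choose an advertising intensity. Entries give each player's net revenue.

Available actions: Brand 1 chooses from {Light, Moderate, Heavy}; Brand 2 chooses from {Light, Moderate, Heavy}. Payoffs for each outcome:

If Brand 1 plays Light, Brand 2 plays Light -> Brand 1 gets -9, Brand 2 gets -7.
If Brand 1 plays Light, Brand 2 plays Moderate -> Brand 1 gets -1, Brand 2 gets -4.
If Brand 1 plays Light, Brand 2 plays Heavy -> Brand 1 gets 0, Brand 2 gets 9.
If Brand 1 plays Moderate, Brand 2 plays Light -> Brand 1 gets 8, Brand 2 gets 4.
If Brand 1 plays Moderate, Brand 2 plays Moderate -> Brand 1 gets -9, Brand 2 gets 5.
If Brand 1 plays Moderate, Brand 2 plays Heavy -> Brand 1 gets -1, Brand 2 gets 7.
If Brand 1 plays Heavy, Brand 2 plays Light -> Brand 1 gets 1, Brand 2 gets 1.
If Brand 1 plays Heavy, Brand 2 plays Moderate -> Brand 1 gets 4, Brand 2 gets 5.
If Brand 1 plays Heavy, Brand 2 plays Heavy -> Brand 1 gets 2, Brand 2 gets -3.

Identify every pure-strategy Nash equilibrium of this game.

For each player, find the best response to each opponent profile; mutual best responses are the pure NE.
Brand 1 against Light: payoffs -9, 8, 1 → best response Moderate.
Brand 1 against Moderate: payoffs -1, -9, 4 → best response Heavy.
Brand 1 against Heavy: payoffs 0, -1, 2 → best response Heavy.
Brand 2 against Light: payoffs -7, -4, 9 → best response Heavy.
Brand 2 against Moderate: payoffs 4, 5, 7 → best response Heavy.
Brand 2 against Heavy: payoffs 1, 5, -3 → best response Moderate.
Mutual best responses: (Heavy, Moderate).

The unique pure-strategy Nash equilibrium is (Heavy, Moderate).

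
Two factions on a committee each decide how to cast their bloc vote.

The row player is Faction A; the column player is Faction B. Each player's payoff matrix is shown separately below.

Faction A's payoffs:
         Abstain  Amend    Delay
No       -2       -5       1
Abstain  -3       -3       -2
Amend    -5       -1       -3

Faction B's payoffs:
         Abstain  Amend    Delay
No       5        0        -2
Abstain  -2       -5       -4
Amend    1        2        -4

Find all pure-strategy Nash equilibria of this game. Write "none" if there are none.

(No, Abstain); (Amend, Amend)

(No, Abstain): Faction A gets -2, best alternative -3; Faction B gets 5, best alternative 0. No profitable deviation — NE.
(No, Amend): Faction A can switch to Abstain (-5 → -3). Not NE.
(No, Delay): Faction B can switch to Abstain (-2 → 5). Not NE.
(Abstain, Abstain): Faction A can switch to No (-3 → -2). Not NE.
(Abstain, Amend): Faction A can switch to Amend (-3 → -1). Not NE.
(Abstain, Delay): Faction A can switch to No (-2 → 1). Not NE.
(Amend, Abstain): Faction A can switch to No (-5 → -2). Not NE.
(Amend, Amend): Faction A gets -1, best alternative -3; Faction B gets 2, best alternative 1. No profitable deviation — NE.
(Amend, Delay): Faction A can switch to No (-3 → 1). Not NE.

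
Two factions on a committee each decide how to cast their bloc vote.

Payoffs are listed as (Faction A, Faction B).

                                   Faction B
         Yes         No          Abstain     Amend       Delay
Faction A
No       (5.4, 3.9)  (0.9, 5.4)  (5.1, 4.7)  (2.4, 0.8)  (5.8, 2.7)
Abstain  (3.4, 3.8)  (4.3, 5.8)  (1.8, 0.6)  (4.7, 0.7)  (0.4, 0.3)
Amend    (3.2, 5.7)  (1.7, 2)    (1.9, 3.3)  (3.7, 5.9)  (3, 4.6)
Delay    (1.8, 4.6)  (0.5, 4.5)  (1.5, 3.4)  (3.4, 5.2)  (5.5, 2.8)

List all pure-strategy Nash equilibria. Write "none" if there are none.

Pure NE: (Abstain, No)

(No, Yes): Faction B can switch to No (3.9 → 5.4). Not NE.
(No, No): Faction A can switch to Abstain (0.9 → 4.3). Not NE.
(No, Abstain): Faction B can switch to No (4.7 → 5.4). Not NE.
(No, Amend): Faction A can switch to Abstain (2.4 → 4.7). Not NE.
(No, Delay): Faction B can switch to Yes (2.7 → 3.9). Not NE.
(Abstain, Yes): Faction A can switch to No (3.4 → 5.4). Not NE.
(Abstain, No): Faction A gets 4.3, best alternative 1.7; Faction B gets 5.8, best alternative 3.8. No profitable deviation — NE.
(Abstain, Abstain): Faction A can switch to No (1.8 → 5.1). Not NE.
(Abstain, Amend): Faction B can switch to Yes (0.7 → 3.8). Not NE.
(The remaining 11 profiles each have a profitable deviation by the same check.)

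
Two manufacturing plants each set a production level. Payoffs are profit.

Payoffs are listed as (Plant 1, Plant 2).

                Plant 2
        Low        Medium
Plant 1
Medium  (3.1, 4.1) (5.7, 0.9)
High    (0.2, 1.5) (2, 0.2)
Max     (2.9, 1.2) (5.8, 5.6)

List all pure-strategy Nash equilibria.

(Medium, Low): Plant 1 gets 3.1, best alternative 2.9; Plant 2 gets 4.1, best alternative 0.9. No profitable deviation — NE.
(Medium, Medium): Plant 1 can switch to Max (5.7 → 5.8). Not NE.
(High, Low): Plant 1 can switch to Medium (0.2 → 3.1). Not NE.
(High, Medium): Plant 1 can switch to Medium (2 → 5.7). Not NE.
(Max, Low): Plant 1 can switch to Medium (2.9 → 3.1). Not NE.
(Max, Medium): Plant 1 gets 5.8, best alternative 5.7; Plant 2 gets 5.6, best alternative 1.2. No profitable deviation — NE.

(Medium, Low), (Max, Medium)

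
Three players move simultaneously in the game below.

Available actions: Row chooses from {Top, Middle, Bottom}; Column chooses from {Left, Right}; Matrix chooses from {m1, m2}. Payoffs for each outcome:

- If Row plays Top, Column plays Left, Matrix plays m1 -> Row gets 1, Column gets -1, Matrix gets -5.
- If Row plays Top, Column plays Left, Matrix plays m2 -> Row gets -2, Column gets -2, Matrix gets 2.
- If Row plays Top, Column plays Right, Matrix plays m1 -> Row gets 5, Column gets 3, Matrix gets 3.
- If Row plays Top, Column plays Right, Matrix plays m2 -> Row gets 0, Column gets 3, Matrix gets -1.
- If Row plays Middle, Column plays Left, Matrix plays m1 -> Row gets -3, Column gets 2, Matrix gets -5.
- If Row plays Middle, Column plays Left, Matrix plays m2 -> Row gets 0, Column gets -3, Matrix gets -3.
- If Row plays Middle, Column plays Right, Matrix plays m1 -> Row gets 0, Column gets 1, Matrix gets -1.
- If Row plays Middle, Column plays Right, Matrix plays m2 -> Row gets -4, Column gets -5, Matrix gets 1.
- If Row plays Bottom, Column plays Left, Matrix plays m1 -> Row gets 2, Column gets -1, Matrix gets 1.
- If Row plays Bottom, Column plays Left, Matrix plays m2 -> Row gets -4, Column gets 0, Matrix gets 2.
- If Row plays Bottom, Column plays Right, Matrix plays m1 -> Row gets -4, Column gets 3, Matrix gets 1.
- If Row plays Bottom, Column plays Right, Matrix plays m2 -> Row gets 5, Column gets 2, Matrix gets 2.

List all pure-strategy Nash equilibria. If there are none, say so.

The pure Nash equilibria are (Top, Right, m1); (Middle, Left, m2); (Bottom, Right, m2).

(Top, Left, m1): Row can switch to Bottom (1 → 2). Not NE.
(Top, Left, m2): Row can switch to Middle (-2 → 0). Not NE.
(Top, Right, m1): Row gets 5, best alternative 0; Column gets 3, best alternative -1; Matrix gets 3, best alternative -1. No profitable deviation — NE.
(Top, Right, m2): Row can switch to Bottom (0 → 5). Not NE.
(Middle, Left, m1): Row can switch to Top (-3 → 1). Not NE.
(Middle, Left, m2): Row gets 0, best alternative -2; Column gets -3, best alternative -5; Matrix gets -3, best alternative -5. No profitable deviation — NE.
(Middle, Right, m1): Row can switch to Top (0 → 5). Not NE.
(Middle, Right, m2): Row can switch to Top (-4 → 0). Not NE.
(Bottom, Left, m1): Column can switch to Right (-1 → 3). Not NE.
(Bottom, Left, m2): Row can switch to Top (-4 → -2). Not NE.
(Bottom, Right, m1): Row can switch to Top (-4 → 5). Not NE.
(Bottom, Right, m2): Row gets 5, best alternative 0; Column gets 2, best alternative 0; Matrix gets 2, best alternative 1. No profitable deviation — NE.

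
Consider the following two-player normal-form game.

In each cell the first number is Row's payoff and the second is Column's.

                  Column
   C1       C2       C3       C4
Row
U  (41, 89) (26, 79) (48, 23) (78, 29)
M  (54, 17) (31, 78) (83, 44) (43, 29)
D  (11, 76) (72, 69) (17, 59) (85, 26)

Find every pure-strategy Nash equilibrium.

Row against C1: payoffs 41, 54, 11 → best response M.
Row against C2: payoffs 26, 31, 72 → best response D.
Row against C3: payoffs 48, 83, 17 → best response M.
Row against C4: payoffs 78, 43, 85 → best response D.
Column against U: payoffs 89, 79, 23, 29 → best response C1.
Column against M: payoffs 17, 78, 44, 29 → best response C2.
Column against D: payoffs 76, 69, 59, 26 → best response C1.
No profile is a mutual best response for all players.

There is no pure-strategy Nash equilibrium.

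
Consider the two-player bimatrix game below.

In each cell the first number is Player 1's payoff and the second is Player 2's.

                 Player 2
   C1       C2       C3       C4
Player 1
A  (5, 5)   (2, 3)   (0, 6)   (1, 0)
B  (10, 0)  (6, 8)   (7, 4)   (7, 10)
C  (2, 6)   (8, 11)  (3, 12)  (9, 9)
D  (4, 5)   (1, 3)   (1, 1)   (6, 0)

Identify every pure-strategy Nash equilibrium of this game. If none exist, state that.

No pure-strategy Nash equilibrium.

Mark each player's best response to every combination of opponents' strategies; a profile where every player is best-responding is a pure Nash equilibrium.
Player 1 against C1: payoffs 5, 10, 2, 4 → best response B.
Player 1 against C2: payoffs 2, 6, 8, 1 → best response C.
Player 1 against C3: payoffs 0, 7, 3, 1 → best response B.
Player 1 against C4: payoffs 1, 7, 9, 6 → best response C.
Player 2 against A: payoffs 5, 3, 6, 0 → best response C3.
Player 2 against B: payoffs 0, 8, 4, 10 → best response C4.
Player 2 against C: payoffs 6, 11, 12, 9 → best response C3.
Player 2 against D: payoffs 5, 3, 1, 0 → best response C1.
No profile is a mutual best response for all players.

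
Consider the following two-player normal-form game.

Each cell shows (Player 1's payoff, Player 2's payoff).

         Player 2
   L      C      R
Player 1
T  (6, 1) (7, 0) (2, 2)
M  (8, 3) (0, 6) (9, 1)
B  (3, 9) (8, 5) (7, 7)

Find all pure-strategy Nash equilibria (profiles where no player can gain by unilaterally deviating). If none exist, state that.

(T, L): Player 1 can switch to M (6 → 8). Not NE.
(T, C): Player 1 can switch to B (7 → 8). Not NE.
(T, R): Player 1 can switch to M (2 → 9). Not NE.
(M, L): Player 2 can switch to C (3 → 6). Not NE.
(M, C): Player 1 can switch to T (0 → 7). Not NE.
(M, R): Player 2 can switch to L (1 → 3). Not NE.
(B, L): Player 1 can switch to T (3 → 6). Not NE.
(B, C): Player 2 can switch to L (5 → 9). Not NE.
(The remaining 1 profile has a profitable deviation by the same check.)

none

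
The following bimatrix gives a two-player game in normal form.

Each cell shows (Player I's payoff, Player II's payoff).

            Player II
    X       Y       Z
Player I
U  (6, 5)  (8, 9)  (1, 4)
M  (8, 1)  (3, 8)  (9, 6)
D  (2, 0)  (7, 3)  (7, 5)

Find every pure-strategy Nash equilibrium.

(U, X): Player I can switch to M (6 → 8). Not NE.
(U, Y): Player I gets 8, best alternative 7; Player II gets 9, best alternative 5. No profitable deviation — NE.
(U, Z): Player I can switch to M (1 → 9). Not NE.
(M, X): Player II can switch to Y (1 → 8). Not NE.
(M, Y): Player I can switch to U (3 → 8). Not NE.
(M, Z): Player II can switch to Y (6 → 8). Not NE.
(D, X): Player I can switch to U (2 → 6). Not NE.
(D, Y): Player I can switch to U (7 → 8). Not NE.
(D, Z): Player I can switch to M (7 → 9). Not NE.

(U, Y)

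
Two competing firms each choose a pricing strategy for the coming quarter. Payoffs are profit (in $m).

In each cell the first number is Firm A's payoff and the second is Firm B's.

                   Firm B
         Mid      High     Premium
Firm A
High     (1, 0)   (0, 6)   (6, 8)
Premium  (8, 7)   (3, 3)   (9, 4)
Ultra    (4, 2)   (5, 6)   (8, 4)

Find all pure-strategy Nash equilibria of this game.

(Premium, Mid), (Ultra, High)

(High, Mid): Firm A can switch to Premium (1 → 8). Not NE.
(High, High): Firm A can switch to Premium (0 → 3). Not NE.
(High, Premium): Firm A can switch to Premium (6 → 9). Not NE.
(Premium, Mid): Firm A gets 8, best alternative 4; Firm B gets 7, best alternative 4. No profitable deviation — NE.
(Premium, High): Firm A can switch to Ultra (3 → 5). Not NE.
(Premium, Premium): Firm B can switch to Mid (4 → 7). Not NE.
(Ultra, Mid): Firm A can switch to Premium (4 → 8). Not NE.
(Ultra, High): Firm A gets 5, best alternative 3; Firm B gets 6, best alternative 4. No profitable deviation — NE.
(Ultra, Premium): Firm A can switch to Premium (8 → 9). Not NE.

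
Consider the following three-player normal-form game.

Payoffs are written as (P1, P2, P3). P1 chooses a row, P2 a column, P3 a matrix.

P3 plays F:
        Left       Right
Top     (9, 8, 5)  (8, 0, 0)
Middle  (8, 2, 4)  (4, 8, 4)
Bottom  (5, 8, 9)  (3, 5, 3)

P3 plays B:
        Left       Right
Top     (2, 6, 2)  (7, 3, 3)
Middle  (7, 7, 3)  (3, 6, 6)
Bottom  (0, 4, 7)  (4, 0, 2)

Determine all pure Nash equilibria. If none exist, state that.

The unique pure-strategy Nash equilibrium is (Top, Left, F).

P1 against (Left, F): payoffs 9, 8, 5 → best response Top.
P1 against (Left, B): payoffs 2, 7, 0 → best response Middle.
P1 against (Right, F): payoffs 8, 4, 3 → best response Top.
P1 against (Right, B): payoffs 7, 3, 4 → best response Top.
P2 against (Top, F): payoffs 8, 0 → best response Left.
P2 against (Top, B): payoffs 6, 3 → best response Left.
P2 against (Middle, F): payoffs 2, 8 → best response Right.
P2 against (Middle, B): payoffs 7, 6 → best response Left.
P2 against (Bottom, F): payoffs 8, 5 → best response Left.
P2 against (Bottom, B): payoffs 4, 0 → best response Left.
P3 against (Top, Left): payoffs 5, 2 → best response F.
P3 against (Top, Right): payoffs 0, 3 → best response B.
P3 against (Middle, Left): payoffs 4, 3 → best response F.
P3 against (Middle, Right): payoffs 4, 6 → best response B.
P3 against (Bottom, Left): payoffs 9, 7 → best response F.
P3 against (Bottom, Right): payoffs 3, 2 → best response F.
Mutual best responses: (Top, Left, F).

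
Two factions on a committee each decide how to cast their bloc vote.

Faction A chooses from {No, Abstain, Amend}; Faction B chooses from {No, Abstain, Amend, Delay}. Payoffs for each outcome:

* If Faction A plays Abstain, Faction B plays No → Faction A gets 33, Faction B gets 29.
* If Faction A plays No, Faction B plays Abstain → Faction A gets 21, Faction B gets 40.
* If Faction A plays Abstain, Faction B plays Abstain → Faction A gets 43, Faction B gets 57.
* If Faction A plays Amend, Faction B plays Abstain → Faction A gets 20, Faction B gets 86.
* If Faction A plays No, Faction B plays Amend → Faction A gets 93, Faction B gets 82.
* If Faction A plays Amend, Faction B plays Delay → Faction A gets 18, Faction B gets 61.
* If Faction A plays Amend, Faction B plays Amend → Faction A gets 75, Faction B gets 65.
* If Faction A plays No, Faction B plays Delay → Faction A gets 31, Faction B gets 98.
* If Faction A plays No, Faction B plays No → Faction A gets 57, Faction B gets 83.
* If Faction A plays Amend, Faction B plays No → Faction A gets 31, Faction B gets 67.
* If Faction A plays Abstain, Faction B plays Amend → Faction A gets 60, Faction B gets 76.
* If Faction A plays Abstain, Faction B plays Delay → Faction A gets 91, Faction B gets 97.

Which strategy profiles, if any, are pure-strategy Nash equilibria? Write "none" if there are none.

The unique pure-strategy Nash equilibrium is (Abstain, Delay).

(No, No): Faction B can switch to Delay (83 → 98). Not NE.
(No, Abstain): Faction A can switch to Abstain (21 → 43). Not NE.
(No, Amend): Faction B can switch to No (82 → 83). Not NE.
(No, Delay): Faction A can switch to Abstain (31 → 91). Not NE.
(Abstain, No): Faction A can switch to No (33 → 57). Not NE.
(Abstain, Abstain): Faction B can switch to Amend (57 → 76). Not NE.
(Abstain, Delay): Faction A gets 91, best alternative 31; Faction B gets 97, best alternative 76. No profitable deviation — NE.
(The remaining 5 profiles each have a profitable deviation by the same check.)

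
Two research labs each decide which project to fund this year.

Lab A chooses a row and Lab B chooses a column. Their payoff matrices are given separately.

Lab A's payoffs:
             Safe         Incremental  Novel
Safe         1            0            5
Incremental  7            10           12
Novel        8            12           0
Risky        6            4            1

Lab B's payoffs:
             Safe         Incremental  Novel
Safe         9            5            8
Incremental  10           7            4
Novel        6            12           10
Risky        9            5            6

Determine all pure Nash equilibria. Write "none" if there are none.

(Safe, Safe): Lab A can switch to Incremental (1 → 7). Not NE.
(Safe, Incremental): Lab A can switch to Incremental (0 → 10). Not NE.
(Safe, Novel): Lab A can switch to Incremental (5 → 12). Not NE.
(Incremental, Safe): Lab A can switch to Novel (7 → 8). Not NE.
(Incremental, Incremental): Lab A can switch to Novel (10 → 12). Not NE.
(Incremental, Novel): Lab B can switch to Safe (4 → 10). Not NE.
(Novel, Safe): Lab B can switch to Incremental (6 → 12). Not NE.
(Novel, Incremental): Lab A gets 12, best alternative 10; Lab B gets 12, best alternative 10. No profitable deviation — NE.
(Novel, Novel): Lab A can switch to Safe (0 → 5). Not NE.
(Risky, Safe): Lab A can switch to Incremental (6 → 7). Not NE.
(Risky, Incremental): Lab A can switch to Incremental (4 → 10). Not NE.
(The remaining 1 profile has a profitable deviation by the same check.)

The unique pure-strategy Nash equilibrium is (Novel, Incremental).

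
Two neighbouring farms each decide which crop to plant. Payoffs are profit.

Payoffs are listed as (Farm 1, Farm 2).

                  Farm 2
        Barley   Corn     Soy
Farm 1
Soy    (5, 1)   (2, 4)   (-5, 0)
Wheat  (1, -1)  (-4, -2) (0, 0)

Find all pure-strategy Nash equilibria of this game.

Pure-strategy Nash equilibria: (Soy, Corn), (Wheat, Soy)

(Soy, Barley): Farm 2 can switch to Corn (1 → 4). Not NE.
(Soy, Corn): Farm 1 gets 2, best alternative -4; Farm 2 gets 4, best alternative 1. No profitable deviation — NE.
(Soy, Soy): Farm 1 can switch to Wheat (-5 → 0). Not NE.
(Wheat, Barley): Farm 1 can switch to Soy (1 → 5). Not NE.
(Wheat, Corn): Farm 1 can switch to Soy (-4 → 2). Not NE.
(Wheat, Soy): Farm 1 gets 0, best alternative -5; Farm 2 gets 0, best alternative -1. No profitable deviation — NE.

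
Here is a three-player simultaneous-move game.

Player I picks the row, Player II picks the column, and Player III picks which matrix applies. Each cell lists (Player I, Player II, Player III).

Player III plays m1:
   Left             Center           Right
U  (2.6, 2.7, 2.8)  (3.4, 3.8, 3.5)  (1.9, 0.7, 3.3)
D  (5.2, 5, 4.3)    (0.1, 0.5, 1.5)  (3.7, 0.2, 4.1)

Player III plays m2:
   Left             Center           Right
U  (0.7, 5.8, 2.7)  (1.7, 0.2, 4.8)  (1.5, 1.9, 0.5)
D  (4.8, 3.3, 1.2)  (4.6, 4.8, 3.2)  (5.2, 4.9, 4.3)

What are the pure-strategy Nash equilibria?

Mark each player's best response to every combination of opponents' strategies; a profile where every player is best-responding is a pure Nash equilibrium.
Player I against (Left, m1): payoffs 2.6, 5.2 → best response D.
Player I against (Left, m2): payoffs 0.7, 4.8 → best response D.
Player I against (Center, m1): payoffs 3.4, 0.1 → best response U.
Player I against (Center, m2): payoffs 1.7, 4.6 → best response D.
Player I against (Right, m1): payoffs 1.9, 3.7 → best response D.
Player I against (Right, m2): payoffs 1.5, 5.2 → best response D.
Player II against (U, m1): payoffs 2.7, 3.8, 0.7 → best response Center.
Player II against (U, m2): payoffs 5.8, 0.2, 1.9 → best response Left.
Player II against (D, m1): payoffs 5, 0.5, 0.2 → best response Left.
Player II against (D, m2): payoffs 3.3, 4.8, 4.9 → best response Right.
Player III against (U, Left): payoffs 2.8, 2.7 → best response m1.
Player III against (U, Center): payoffs 3.5, 4.8 → best response m2.
Player III against (U, Right): payoffs 3.3, 0.5 → best response m1.
Player III against (D, Left): payoffs 4.3, 1.2 → best response m1.
Player III against (D, Center): payoffs 1.5, 3.2 → best response m2.
Player III against (D, Right): payoffs 4.1, 4.3 → best response m2.
Mutual best responses: (D, Left, m1); (D, Right, m2).

(D, Left, m1), (D, Right, m2)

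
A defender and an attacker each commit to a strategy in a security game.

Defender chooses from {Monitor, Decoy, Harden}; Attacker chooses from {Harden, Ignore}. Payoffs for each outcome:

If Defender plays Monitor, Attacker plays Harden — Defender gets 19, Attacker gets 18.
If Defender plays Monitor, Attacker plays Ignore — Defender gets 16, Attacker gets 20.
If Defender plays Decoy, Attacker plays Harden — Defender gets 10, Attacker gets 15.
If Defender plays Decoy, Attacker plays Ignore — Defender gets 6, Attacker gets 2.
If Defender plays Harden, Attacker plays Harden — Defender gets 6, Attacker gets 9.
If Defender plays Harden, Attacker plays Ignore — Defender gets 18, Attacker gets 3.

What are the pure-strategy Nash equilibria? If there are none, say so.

(Monitor, Harden): Attacker can switch to Ignore (18 → 20). Not NE.
(Monitor, Ignore): Defender can switch to Harden (16 → 18). Not NE.
(Decoy, Harden): Defender can switch to Monitor (10 → 19). Not NE.
(Decoy, Ignore): Defender can switch to Monitor (6 → 16). Not NE.
(Harden, Harden): Defender can switch to Monitor (6 → 19). Not NE.
(Harden, Ignore): Attacker can switch to Harden (3 → 9). Not NE.

none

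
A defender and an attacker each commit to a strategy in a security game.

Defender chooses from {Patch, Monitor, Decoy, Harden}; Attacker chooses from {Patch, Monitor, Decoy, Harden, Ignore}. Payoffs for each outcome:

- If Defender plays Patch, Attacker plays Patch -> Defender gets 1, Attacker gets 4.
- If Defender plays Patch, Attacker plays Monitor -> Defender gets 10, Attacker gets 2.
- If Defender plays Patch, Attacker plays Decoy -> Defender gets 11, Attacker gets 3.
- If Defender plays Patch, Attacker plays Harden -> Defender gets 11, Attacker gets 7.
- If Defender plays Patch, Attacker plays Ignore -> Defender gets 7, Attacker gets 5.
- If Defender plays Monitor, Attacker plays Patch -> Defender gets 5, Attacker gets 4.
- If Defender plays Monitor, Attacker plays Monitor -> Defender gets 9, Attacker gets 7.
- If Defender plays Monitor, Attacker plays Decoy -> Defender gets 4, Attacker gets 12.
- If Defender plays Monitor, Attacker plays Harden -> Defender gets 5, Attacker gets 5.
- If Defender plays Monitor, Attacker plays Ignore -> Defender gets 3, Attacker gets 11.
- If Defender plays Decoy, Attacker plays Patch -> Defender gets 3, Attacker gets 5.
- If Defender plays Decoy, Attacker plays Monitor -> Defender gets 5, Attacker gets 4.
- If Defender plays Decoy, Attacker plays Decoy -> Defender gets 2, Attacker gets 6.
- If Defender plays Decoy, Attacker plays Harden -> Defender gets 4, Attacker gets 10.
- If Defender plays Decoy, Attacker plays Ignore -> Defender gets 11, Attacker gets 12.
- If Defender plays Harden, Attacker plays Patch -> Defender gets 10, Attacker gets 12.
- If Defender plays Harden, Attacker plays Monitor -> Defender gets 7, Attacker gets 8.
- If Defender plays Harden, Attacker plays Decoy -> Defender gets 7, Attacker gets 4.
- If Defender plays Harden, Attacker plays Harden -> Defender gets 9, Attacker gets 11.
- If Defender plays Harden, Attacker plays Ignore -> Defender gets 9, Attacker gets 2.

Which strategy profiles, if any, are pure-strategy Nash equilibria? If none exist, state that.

Defender against Patch: payoffs 1, 5, 3, 10 → best response Harden.
Defender against Monitor: payoffs 10, 9, 5, 7 → best response Patch.
Defender against Decoy: payoffs 11, 4, 2, 7 → best response Patch.
Defender against Harden: payoffs 11, 5, 4, 9 → best response Patch.
Defender against Ignore: payoffs 7, 3, 11, 9 → best response Decoy.
Attacker against Patch: payoffs 4, 2, 3, 7, 5 → best response Harden.
Attacker against Monitor: payoffs 4, 7, 12, 5, 11 → best response Decoy.
Attacker against Decoy: payoffs 5, 4, 6, 10, 12 → best response Ignore.
Attacker against Harden: payoffs 12, 8, 4, 11, 2 → best response Patch.
Mutual best responses: (Patch, Harden); (Decoy, Ignore); (Harden, Patch).

(Patch, Harden); (Decoy, Ignore); (Harden, Patch)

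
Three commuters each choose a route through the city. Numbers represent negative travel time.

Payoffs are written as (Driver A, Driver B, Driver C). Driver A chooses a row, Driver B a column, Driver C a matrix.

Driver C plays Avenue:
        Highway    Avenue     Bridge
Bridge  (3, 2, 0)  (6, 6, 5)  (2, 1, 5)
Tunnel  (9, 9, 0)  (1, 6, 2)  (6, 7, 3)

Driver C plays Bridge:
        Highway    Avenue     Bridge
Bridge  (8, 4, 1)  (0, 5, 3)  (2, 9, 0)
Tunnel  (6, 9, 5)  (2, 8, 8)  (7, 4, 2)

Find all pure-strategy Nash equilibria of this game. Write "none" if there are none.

Check each profile: it is a Nash equilibrium iff no player can strictly gain by switching unilaterally.
(Bridge, Highway, Avenue): Driver A can switch to Tunnel (3 → 9). Not NE.
(Bridge, Highway, Bridge): Driver B can switch to Avenue (4 → 5). Not NE.
(Bridge, Avenue, Avenue): Driver A gets 6, best alternative 1; Driver B gets 6, best alternative 2; Driver C gets 5, best alternative 3. No profitable deviation — NE.
(Bridge, Avenue, Bridge): Driver A can switch to Tunnel (0 → 2). Not NE.
(Bridge, Bridge, Avenue): Driver A can switch to Tunnel (2 → 6). Not NE.
(Bridge, Bridge, Bridge): Driver A can switch to Tunnel (2 → 7). Not NE.
(Tunnel, Highway, Avenue): Driver C can switch to Bridge (0 → 5). Not NE.
(Tunnel, Highway, Bridge): Driver A can switch to Bridge (6 → 8). Not NE.
(Tunnel, Avenue, Avenue): Driver A can switch to Bridge (1 → 6). Not NE.
(The remaining 3 profiles each have a profitable deviation by the same check.)

Pure NE: (Bridge, Avenue, Avenue)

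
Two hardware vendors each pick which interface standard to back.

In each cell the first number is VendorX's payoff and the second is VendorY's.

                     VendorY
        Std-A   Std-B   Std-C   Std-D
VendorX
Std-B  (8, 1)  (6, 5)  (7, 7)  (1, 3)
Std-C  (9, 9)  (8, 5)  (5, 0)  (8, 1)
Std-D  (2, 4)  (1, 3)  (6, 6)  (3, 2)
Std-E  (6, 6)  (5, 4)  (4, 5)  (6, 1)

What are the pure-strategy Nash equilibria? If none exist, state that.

VendorX against Std-A: payoffs 8, 9, 2, 6 → best response Std-C.
VendorX against Std-B: payoffs 6, 8, 1, 5 → best response Std-C.
VendorX against Std-C: payoffs 7, 5, 6, 4 → best response Std-B.
VendorX against Std-D: payoffs 1, 8, 3, 6 → best response Std-C.
VendorY against Std-B: payoffs 1, 5, 7, 3 → best response Std-C.
VendorY against Std-C: payoffs 9, 5, 0, 1 → best response Std-A.
VendorY against Std-D: payoffs 4, 3, 6, 2 → best response Std-C.
VendorY against Std-E: payoffs 6, 4, 5, 1 → best response Std-A.
Mutual best responses: (Std-B, Std-C); (Std-C, Std-A).

The pure Nash equilibria are (Std-B, Std-C); (Std-C, Std-A).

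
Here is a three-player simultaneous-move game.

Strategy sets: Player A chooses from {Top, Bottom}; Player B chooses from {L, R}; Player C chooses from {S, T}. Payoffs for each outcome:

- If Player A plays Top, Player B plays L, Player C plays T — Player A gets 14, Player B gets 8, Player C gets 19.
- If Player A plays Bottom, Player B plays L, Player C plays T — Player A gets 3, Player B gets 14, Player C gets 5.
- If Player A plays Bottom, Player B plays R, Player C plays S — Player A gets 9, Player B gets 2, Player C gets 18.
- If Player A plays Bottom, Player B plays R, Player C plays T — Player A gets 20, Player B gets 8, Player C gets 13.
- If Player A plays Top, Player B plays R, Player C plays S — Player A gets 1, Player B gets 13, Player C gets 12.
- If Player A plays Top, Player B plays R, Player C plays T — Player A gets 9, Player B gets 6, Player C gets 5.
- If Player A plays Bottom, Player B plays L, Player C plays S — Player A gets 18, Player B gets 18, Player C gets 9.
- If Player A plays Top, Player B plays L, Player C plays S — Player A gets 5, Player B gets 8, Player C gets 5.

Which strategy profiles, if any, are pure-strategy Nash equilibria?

(Top, L, T); (Bottom, L, S)

Check each profile: it is a Nash equilibrium iff no player can strictly gain by switching unilaterally.
(Top, L, S): Player A can switch to Bottom (5 → 18). Not NE.
(Top, L, T): Player A gets 14, best alternative 3; Player B gets 8, best alternative 6; Player C gets 19, best alternative 5. No profitable deviation — NE.
(Top, R, S): Player A can switch to Bottom (1 → 9). Not NE.
(Top, R, T): Player A can switch to Bottom (9 → 20). Not NE.
(Bottom, L, S): Player A gets 18, best alternative 5; Player B gets 18, best alternative 2; Player C gets 9, best alternative 5. No profitable deviation — NE.
(Bottom, L, T): Player A can switch to Top (3 → 14). Not NE.
(Bottom, R, S): Player B can switch to L (2 → 18). Not NE.
(Bottom, R, T): Player B can switch to L (8 → 14). Not NE.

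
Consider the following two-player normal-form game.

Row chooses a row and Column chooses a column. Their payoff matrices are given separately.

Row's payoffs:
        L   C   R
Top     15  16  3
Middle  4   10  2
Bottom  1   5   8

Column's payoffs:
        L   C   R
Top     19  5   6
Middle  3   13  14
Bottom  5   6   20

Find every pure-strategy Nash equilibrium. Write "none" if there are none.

Row against L: payoffs 15, 4, 1 → best response Top.
Row against C: payoffs 16, 10, 5 → best response Top.
Row against R: payoffs 3, 2, 8 → best response Bottom.
Column against Top: payoffs 19, 5, 6 → best response L.
Column against Middle: payoffs 3, 13, 14 → best response R.
Column against Bottom: payoffs 5, 6, 20 → best response R.
Mutual best responses: (Top, L); (Bottom, R).

(Top, L) and (Bottom, R)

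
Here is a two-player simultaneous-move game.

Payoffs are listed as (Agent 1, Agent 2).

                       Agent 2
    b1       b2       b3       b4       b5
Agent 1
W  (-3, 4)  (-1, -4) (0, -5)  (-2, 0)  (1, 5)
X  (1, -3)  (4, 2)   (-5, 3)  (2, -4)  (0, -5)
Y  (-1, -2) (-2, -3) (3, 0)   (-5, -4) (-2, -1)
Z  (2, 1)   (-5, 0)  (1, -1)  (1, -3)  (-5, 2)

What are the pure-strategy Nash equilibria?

The pure Nash equilibria are (W, b5) and (Y, b3).

For each player, find the best response to each opponent profile; mutual best responses are the pure NE.
Agent 1 against b1: payoffs -3, 1, -1, 2 → best response Z.
Agent 1 against b2: payoffs -1, 4, -2, -5 → best response X.
Agent 1 against b3: payoffs 0, -5, 3, 1 → best response Y.
Agent 1 against b4: payoffs -2, 2, -5, 1 → best response X.
Agent 1 against b5: payoffs 1, 0, -2, -5 → best response W.
Agent 2 against W: payoffs 4, -4, -5, 0, 5 → best response b5.
Agent 2 against X: payoffs -3, 2, 3, -4, -5 → best response b3.
Agent 2 against Y: payoffs -2, -3, 0, -4, -1 → best response b3.
Agent 2 against Z: payoffs 1, 0, -1, -3, 2 → best response b5.
Mutual best responses: (W, b5); (Y, b3).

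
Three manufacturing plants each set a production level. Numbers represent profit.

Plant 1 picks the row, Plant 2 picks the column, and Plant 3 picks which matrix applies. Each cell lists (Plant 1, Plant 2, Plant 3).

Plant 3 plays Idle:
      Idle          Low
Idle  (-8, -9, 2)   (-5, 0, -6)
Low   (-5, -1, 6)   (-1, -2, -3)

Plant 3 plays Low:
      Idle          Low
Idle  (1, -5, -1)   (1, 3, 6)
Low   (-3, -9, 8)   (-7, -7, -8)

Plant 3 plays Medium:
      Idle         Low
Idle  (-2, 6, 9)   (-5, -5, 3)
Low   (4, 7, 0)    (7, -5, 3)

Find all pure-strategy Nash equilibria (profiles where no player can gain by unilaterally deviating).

Pure NE: (Idle, Low, Low)

(Idle, Idle, Idle): Plant 1 can switch to Low (-8 → -5). Not NE.
(Idle, Idle, Low): Plant 2 can switch to Low (-5 → 3). Not NE.
(Idle, Idle, Medium): Plant 1 can switch to Low (-2 → 4). Not NE.
(Idle, Low, Idle): Plant 1 can switch to Low (-5 → -1). Not NE.
(Idle, Low, Low): Plant 1 gets 1, best alternative -7; Plant 2 gets 3, best alternative -5; Plant 3 gets 6, best alternative 3. No profitable deviation — NE.
(Idle, Low, Medium): Plant 1 can switch to Low (-5 → 7). Not NE.
(Low, Idle, Idle): Plant 3 can switch to Low (6 → 8). Not NE.
(Low, Idle, Low): Plant 1 can switch to Idle (-3 → 1). Not NE.
(Low, Idle, Medium): Plant 3 can switch to Idle (0 → 6). Not NE.
(The remaining 3 profiles each have a profitable deviation by the same check.)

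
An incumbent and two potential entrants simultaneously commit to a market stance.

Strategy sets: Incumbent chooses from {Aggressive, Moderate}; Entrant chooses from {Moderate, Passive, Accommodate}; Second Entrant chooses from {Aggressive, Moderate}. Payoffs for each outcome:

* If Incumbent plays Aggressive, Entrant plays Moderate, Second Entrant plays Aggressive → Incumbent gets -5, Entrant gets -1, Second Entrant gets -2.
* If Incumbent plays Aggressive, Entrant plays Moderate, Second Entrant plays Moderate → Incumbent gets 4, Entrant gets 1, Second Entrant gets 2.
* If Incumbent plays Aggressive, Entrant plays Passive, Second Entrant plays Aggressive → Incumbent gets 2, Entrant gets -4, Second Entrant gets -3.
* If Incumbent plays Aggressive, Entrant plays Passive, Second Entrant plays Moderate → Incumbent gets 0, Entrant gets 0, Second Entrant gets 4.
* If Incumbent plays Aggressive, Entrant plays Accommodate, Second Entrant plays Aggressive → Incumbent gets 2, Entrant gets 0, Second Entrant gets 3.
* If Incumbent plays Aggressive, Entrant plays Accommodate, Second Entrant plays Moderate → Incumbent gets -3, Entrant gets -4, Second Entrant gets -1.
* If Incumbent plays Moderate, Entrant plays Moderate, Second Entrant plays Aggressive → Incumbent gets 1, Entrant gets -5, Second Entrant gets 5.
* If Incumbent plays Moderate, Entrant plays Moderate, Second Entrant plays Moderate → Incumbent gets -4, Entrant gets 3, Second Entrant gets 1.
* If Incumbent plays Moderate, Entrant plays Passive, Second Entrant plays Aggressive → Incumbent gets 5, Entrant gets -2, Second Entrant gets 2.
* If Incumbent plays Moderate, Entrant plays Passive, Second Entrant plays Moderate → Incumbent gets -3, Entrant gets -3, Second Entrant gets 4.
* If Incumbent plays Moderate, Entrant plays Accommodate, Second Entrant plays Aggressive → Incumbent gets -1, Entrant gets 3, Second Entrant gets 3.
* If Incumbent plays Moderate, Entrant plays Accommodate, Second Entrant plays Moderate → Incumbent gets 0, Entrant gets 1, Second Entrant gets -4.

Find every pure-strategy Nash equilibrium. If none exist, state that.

(Aggressive, Moderate, Aggressive): Incumbent can switch to Moderate (-5 → 1). Not NE.
(Aggressive, Moderate, Moderate): Incumbent gets 4, best alternative -4; Entrant gets 1, best alternative 0; Second Entrant gets 2, best alternative -2. No profitable deviation — NE.
(Aggressive, Passive, Aggressive): Incumbent can switch to Moderate (2 → 5). Not NE.
(Aggressive, Passive, Moderate): Entrant can switch to Moderate (0 → 1). Not NE.
(Aggressive, Accommodate, Aggressive): Incumbent gets 2, best alternative -1; Entrant gets 0, best alternative -1; Second Entrant gets 3, best alternative -1. No profitable deviation — NE.
(Aggressive, Accommodate, Moderate): Incumbent can switch to Moderate (-3 → 0). Not NE.
(Moderate, Moderate, Aggressive): Entrant can switch to Passive (-5 → -2). Not NE.
(Moderate, Moderate, Moderate): Incumbent can switch to Aggressive (-4 → 4). Not NE.
(Moderate, Passive, Aggressive): Entrant can switch to Accommodate (-2 → 3). Not NE.
(Moderate, Passive, Moderate): Incumbent can switch to Aggressive (-3 → 0). Not NE.
(Moderate, Accommodate, Aggressive): Incumbent can switch to Aggressive (-1 → 2). Not NE.
(Moderate, Accommodate, Moderate): Entrant can switch to Moderate (1 → 3). Not NE.

(Aggressive, Moderate, Moderate), (Aggressive, Accommodate, Aggressive)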